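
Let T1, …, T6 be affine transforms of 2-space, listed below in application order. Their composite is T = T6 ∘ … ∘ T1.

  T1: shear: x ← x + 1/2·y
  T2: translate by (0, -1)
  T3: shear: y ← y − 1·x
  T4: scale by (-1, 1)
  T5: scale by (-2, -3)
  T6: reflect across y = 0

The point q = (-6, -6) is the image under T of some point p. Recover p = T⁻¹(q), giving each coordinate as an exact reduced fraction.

T1 = [1 1/2 0; 0 1 0; 0 0 1]
T2·T1 = [1 1/2 0; 0 1 -1; 0 0 1]
T3·…·T1 = [1 1/2 0; -1 1/2 -1; 0 0 1]
T4·…·T1 = [-1 -1/2 0; -1 1/2 -1; 0 0 1]
T5·…·T1 = [2 1 0; 3 -3/2 3; 0 0 1]
T6·…·T1 = [2 1 0; -3 3/2 -3; 0 0 1]
det M = 6; M⁻¹ = [1/4 -1/6 -1/2; 1/2 1/3 1; 0 0 1]
M⁻¹ · (-6, -6)ᵀ = (-1, -4)ᵀ

p = (-1, -4)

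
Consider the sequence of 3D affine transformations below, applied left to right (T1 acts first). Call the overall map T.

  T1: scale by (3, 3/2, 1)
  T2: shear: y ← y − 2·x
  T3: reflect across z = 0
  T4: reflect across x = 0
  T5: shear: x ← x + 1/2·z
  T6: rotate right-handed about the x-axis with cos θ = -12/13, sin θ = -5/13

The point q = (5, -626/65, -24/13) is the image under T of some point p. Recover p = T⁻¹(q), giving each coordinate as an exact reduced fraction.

T1 = [3 0 0 0; 0 3/2 0 0; 0 0 1 0; 0 0 0 1]
T2·T1 = [3 0 0 0; -6 3/2 0 0; 0 0 1 0; 0 0 0 1]
T3·…·T1 = [3 0 0 0; -6 3/2 0 0; 0 0 -1 0; 0 0 0 1]
T4·…·T1 = [-3 0 0 0; -6 3/2 0 0; 0 0 -1 0; 0 0 0 1]
T5·…·T1 = [-3 0 -1/2 0; -6 3/2 0 0; 0 0 -1 0; 0 0 0 1]
T6·…·T1 = [-3 0 -1/2 0; 72/13 -18/13 -5/13 0; 30/13 -15/26 12/13 0; 0 0 0 1]
det M = 9/2; M⁻¹ = [-1/3 5/78 -2/13 0; -4/3 -14/39 -34/39 0; 0 -5/13 12/13 0; 0 0 0 1]
M⁻¹ · (5, -626/65, -24/13)ᵀ = (-2, -8/5, 2)ᵀ

p = (-2, -8/5, 2)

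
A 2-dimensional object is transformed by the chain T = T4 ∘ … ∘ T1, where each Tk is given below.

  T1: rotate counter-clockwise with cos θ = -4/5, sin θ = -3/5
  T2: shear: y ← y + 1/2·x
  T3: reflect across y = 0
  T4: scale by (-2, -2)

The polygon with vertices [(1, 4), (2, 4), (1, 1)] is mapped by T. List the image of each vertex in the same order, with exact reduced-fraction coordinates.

image vertices: (-16/5, -6), (-8/5, -8), (2/5, -3)

T1 rotate counter-clockwise with cos θ = -4/5, sin θ = -3/5: (1, 4) → (8/5, -19/5); (2, 4) → (4/5, -22/5); (1, 1) → (-1/5, -7/5)
T2 shear: y ← y + 1/2·x: (8/5, -19/5) → (8/5, -3); (4/5, -22/5) → (4/5, -4); (-1/5, -7/5) → (-1/5, -3/2)
T3 reflect across y = 0: (8/5, -3) → (8/5, 3); (4/5, -4) → (4/5, 4); (-1/5, -3/2) → (-1/5, 3/2)
T4 scale by (-2, -2): (8/5, 3) → (-16/5, -6); (4/5, 4) → (-8/5, -8); (-1/5, 3/2) → (2/5, -3)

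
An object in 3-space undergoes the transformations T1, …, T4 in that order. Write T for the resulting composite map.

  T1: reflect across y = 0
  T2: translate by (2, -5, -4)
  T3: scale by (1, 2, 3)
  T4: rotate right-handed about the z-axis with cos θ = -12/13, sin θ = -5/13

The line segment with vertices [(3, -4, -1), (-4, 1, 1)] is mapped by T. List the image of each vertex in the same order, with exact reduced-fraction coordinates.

image vertices: (-70/13, -1/13, -15), (-36/13, 154/13, -9)

T1 reflect across y = 0: (3, -4, -1) → (3, 4, -1); (-4, 1, 1) → (-4, -1, 1)
T2 translate by (2, -5, -4): (3, 4, -1) → (5, -1, -5); (-4, -1, 1) → (-2, -6, -3)
T3 scale by (1, 2, 3): (5, -1, -5) → (5, -2, -15); (-2, -6, -3) → (-2, -12, -9)
T4 rotate right-handed about the z-axis with cos θ = -12/13, sin θ = -5/13: (5, -2, -15) → (-70/13, -1/13, -15); (-2, -12, -9) → (-36/13, 154/13, -9)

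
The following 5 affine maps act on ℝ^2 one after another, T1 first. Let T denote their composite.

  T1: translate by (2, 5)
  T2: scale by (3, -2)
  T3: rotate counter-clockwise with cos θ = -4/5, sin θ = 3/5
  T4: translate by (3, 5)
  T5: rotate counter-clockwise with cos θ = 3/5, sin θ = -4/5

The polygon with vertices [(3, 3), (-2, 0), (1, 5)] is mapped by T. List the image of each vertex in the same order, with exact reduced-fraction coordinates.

image vertices: (109/5, 78/5), (79/5, 3/5), (129/5, 48/5)

T1 translate by (2, 5): (3, 3) → (5, 8); (-2, 0) → (0, 5); (1, 5) → (3, 10)
T2 scale by (3, -2): (5, 8) → (15, -16); (0, 5) → (0, -10); (3, 10) → (9, -20)
T3 rotate counter-clockwise with cos θ = -4/5, sin θ = 3/5: (15, -16) → (-12/5, 109/5); (0, -10) → (6, 8); (9, -20) → (24/5, 107/5)
T4 translate by (3, 5): (-12/5, 109/5) → (3/5, 134/5); (6, 8) → (9, 13); (24/5, 107/5) → (39/5, 132/5)
T5 rotate counter-clockwise with cos θ = 3/5, sin θ = -4/5: (3/5, 134/5) → (109/5, 78/5); (9, 13) → (79/5, 3/5); (39/5, 132/5) → (129/5, 48/5)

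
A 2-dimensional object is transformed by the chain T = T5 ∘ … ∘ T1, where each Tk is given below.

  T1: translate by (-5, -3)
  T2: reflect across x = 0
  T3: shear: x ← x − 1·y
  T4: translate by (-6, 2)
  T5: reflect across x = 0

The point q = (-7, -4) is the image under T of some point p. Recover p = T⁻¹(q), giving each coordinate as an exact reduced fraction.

T1 = [1 0 -5; 0 1 -3; 0 0 1]
T2·T1 = [-1 0 5; 0 1 -3; 0 0 1]
T3·…·T1 = [-1 -1 8; 0 1 -3; 0 0 1]
T4·…·T1 = [-1 -1 2; 0 1 -1; 0 0 1]
T5·…·T1 = [1 1 -2; 0 1 -1; 0 0 1]
det M = 1; M⁻¹ = [1 -1 1; 0 1 1; 0 0 1]
M⁻¹ · (-7, -4)ᵀ = (-2, -3)ᵀ

p = (-2, -3)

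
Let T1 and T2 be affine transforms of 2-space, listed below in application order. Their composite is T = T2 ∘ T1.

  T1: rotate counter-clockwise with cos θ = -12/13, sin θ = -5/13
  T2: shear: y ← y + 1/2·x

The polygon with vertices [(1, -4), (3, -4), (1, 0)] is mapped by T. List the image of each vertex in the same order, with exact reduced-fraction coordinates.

image vertices: (-32/13, 27/13), (-56/13, 5/13), (-12/13, -11/13)

T1 rotate counter-clockwise with cos θ = -12/13, sin θ = -5/13: (1, -4) → (-32/13, 43/13); (3, -4) → (-56/13, 33/13); (1, 0) → (-12/13, -5/13)
T2 shear: y ← y + 1/2·x: (-32/13, 43/13) → (-32/13, 27/13); (-56/13, 33/13) → (-56/13, 5/13); (-12/13, -5/13) → (-12/13, -11/13)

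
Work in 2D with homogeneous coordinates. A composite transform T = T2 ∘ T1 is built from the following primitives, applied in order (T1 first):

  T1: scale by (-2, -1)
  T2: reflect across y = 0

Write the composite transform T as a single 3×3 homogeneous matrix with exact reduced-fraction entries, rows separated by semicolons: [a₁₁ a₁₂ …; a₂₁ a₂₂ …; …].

T1 = [-2 0 0; 0 -1 0; 0 0 1]
T2·T1 = [-2 0 0; 0 1 0; 0 0 1]

T = [-2 0 0; 0 1 0; 0 0 1]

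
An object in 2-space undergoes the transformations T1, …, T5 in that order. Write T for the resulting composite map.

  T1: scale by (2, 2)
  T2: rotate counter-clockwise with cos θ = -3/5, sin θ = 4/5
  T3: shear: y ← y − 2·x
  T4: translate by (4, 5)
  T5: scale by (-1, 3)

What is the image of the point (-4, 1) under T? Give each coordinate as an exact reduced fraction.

T(p) = (-36/5, -27)

T1 scale by (2, 2): (-4, 1) → (-8, 2)
T2 rotate counter-clockwise with cos θ = -3/5, sin θ = 4/5: (-8, 2) → (16/5, -38/5)
T3 shear: y ← y − 2·x: (16/5, -38/5) → (16/5, -14)
T4 translate by (4, 5): (16/5, -14) → (36/5, -9)
T5 scale by (-1, 3): (36/5, -9) → (-36/5, -27)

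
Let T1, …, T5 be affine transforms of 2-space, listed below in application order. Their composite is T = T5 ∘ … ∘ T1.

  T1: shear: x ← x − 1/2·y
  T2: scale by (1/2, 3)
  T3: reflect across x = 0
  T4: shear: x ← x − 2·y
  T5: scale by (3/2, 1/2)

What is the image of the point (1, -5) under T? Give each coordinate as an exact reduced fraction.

T1 shear: x ← x − 1/2·y: (1, -5) → (7/2, -5)
T2 scale by (1/2, 3): (7/2, -5) → (7/4, -15)
T3 reflect across x = 0: (7/4, -15) → (-7/4, -15)
T4 shear: x ← x − 2·y: (-7/4, -15) → (113/4, -15)
T5 scale by (3/2, 1/2): (113/4, -15) → (339/8, -15/2)

T(p) = (339/8, -15/2)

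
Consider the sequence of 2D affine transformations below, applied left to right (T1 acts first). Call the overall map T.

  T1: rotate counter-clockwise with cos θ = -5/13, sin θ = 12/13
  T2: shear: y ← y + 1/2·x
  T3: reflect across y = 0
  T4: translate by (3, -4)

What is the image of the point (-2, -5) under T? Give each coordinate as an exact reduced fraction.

T1 rotate counter-clockwise with cos θ = -5/13, sin θ = 12/13: (-2, -5) → (70/13, 1/13)
T2 shear: y ← y + 1/2·x: (70/13, 1/13) → (70/13, 36/13)
T3 reflect across y = 0: (70/13, 36/13) → (70/13, -36/13)
T4 translate by (3, -4): (70/13, -36/13) → (109/13, -88/13)

T(p) = (109/13, -88/13)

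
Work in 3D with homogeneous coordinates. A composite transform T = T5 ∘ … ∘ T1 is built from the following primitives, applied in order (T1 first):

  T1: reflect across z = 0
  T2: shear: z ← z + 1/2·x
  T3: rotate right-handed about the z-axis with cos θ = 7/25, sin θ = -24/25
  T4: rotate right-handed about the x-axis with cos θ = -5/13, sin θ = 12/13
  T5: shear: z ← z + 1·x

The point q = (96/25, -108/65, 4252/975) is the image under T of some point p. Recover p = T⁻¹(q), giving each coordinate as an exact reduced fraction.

p = (0, 4, -4/3)

T1 = [1 0 0 0; 0 1 0 0; 0 0 -1 0; 0 0 0 1]
T2·T1 = [1 0 0 0; 0 1 0 0; 1/2 0 -1 0; 0 0 0 1]
T3·…·T1 = [7/25 24/25 0 0; -24/25 7/25 0 0; 1/2 0 -1 0; 0 0 0 1]
T4·…·T1 = [7/25 24/25 0 0; -6/65 -7/65 12/13 0; -701/650 84/325 5/13 0; 0 0 0 1]
T5·…·T1 = [7/25 24/25 0 0; -6/65 -7/65 12/13 0; -519/650 396/325 5/13 0; 0 0 0 1]
det M = -1; M⁻¹ = [379/325 24/65 -288/325 0; 228/325 -7/65 84/325 0; 129/650 72/65 -19/325 0; 0 0 0 1]
M⁻¹ · (96/25, -108/65, 4252/975)ᵀ = (0, 4, -4/3)ᵀ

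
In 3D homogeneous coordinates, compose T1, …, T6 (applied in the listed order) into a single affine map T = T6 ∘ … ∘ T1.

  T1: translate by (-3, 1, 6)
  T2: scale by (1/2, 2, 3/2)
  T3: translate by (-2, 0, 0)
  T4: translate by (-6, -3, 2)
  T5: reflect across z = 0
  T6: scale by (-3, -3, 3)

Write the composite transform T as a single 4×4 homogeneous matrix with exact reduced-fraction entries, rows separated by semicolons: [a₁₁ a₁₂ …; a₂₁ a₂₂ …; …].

T = [-3/2 0 0 57/2; 0 -6 0 3; 0 0 -9/2 -33; 0 0 0 1]

T1 = [1 0 0 -3; 0 1 0 1; 0 0 1 6; 0 0 0 1]
T2·T1 = [1/2 0 0 -3/2; 0 2 0 2; 0 0 3/2 9; 0 0 0 1]
T3·…·T1 = [1/2 0 0 -7/2; 0 2 0 2; 0 0 3/2 9; 0 0 0 1]
T4·…·T1 = [1/2 0 0 -19/2; 0 2 0 -1; 0 0 3/2 11; 0 0 0 1]
T5·…·T1 = [1/2 0 0 -19/2; 0 2 0 -1; 0 0 -3/2 -11; 0 0 0 1]
T6·…·T1 = [-3/2 0 0 57/2; 0 -6 0 3; 0 0 -9/2 -33; 0 0 0 1]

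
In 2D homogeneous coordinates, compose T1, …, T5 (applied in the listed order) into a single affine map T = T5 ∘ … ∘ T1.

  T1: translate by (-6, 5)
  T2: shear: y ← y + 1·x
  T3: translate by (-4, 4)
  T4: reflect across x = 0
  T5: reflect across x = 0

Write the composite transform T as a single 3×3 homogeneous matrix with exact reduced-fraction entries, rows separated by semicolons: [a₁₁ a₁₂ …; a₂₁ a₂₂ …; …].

T = [1 0 -10; 1 1 3; 0 0 1]

T1 = [1 0 -6; 0 1 5; 0 0 1]
T2·T1 = [1 0 -6; 1 1 -1; 0 0 1]
T3·…·T1 = [1 0 -10; 1 1 3; 0 0 1]
T4·…·T1 = [-1 0 10; 1 1 3; 0 0 1]
T5·…·T1 = [1 0 -10; 1 1 3; 0 0 1]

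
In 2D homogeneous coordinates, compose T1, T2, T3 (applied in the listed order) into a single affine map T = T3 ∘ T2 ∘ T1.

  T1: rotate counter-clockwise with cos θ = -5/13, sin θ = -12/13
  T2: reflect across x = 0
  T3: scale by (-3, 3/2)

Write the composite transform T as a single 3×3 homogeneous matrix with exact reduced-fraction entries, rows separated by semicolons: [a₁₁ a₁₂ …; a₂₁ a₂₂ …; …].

T1 = [-5/13 12/13 0; -12/13 -5/13 0; 0 0 1]
T2·T1 = [5/13 -12/13 0; -12/13 -5/13 0; 0 0 1]
T3·…·T1 = [-15/13 36/13 0; -18/13 -15/26 0; 0 0 1]

T = [-15/13 36/13 0; -18/13 -15/26 0; 0 0 1]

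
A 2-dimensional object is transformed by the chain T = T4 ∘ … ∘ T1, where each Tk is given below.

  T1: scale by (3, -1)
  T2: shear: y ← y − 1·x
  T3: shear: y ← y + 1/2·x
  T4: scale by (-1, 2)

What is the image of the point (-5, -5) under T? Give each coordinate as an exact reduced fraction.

T1 scale by (3, -1): (-5, -5) → (-15, 5)
T2 shear: y ← y − 1·x: (-15, 5) → (-15, 20)
T3 shear: y ← y + 1/2·x: (-15, 20) → (-15, 25/2)
T4 scale by (-1, 2): (-15, 25/2) → (15, 25)

T(p) = (15, 25)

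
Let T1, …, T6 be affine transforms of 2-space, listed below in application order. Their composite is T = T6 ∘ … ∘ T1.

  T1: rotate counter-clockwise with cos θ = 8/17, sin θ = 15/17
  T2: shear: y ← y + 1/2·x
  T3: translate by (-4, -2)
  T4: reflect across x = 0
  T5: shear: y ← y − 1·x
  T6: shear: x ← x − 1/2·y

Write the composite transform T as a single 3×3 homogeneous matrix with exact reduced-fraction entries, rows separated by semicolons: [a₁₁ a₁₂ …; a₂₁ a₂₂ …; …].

T = [-43/34 89/68 7; 27/17 -29/34 -6; 0 0 1]

T1 = [8/17 -15/17 0; 15/17 8/17 0; 0 0 1]
T2·T1 = [8/17 -15/17 0; 19/17 1/34 0; 0 0 1]
T3·…·T1 = [8/17 -15/17 -4; 19/17 1/34 -2; 0 0 1]
T4·…·T1 = [-8/17 15/17 4; 19/17 1/34 -2; 0 0 1]
T5·…·T1 = [-8/17 15/17 4; 27/17 -29/34 -6; 0 0 1]
T6·…·T1 = [-43/34 89/68 7; 27/17 -29/34 -6; 0 0 1]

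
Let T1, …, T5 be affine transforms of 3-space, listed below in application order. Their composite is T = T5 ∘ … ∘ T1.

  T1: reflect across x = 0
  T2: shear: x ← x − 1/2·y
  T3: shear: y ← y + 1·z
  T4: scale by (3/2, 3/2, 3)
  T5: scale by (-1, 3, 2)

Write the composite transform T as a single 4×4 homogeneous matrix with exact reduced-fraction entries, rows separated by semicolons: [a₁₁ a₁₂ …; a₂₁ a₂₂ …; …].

T = [3/2 3/4 0 0; 0 9/2 9/2 0; 0 0 6 0; 0 0 0 1]

T1 = [-1 0 0 0; 0 1 0 0; 0 0 1 0; 0 0 0 1]
T2·T1 = [-1 -1/2 0 0; 0 1 0 0; 0 0 1 0; 0 0 0 1]
T3·…·T1 = [-1 -1/2 0 0; 0 1 1 0; 0 0 1 0; 0 0 0 1]
T4·…·T1 = [-3/2 -3/4 0 0; 0 3/2 3/2 0; 0 0 3 0; 0 0 0 1]
T5·…·T1 = [3/2 3/4 0 0; 0 9/2 9/2 0; 0 0 6 0; 0 0 0 1]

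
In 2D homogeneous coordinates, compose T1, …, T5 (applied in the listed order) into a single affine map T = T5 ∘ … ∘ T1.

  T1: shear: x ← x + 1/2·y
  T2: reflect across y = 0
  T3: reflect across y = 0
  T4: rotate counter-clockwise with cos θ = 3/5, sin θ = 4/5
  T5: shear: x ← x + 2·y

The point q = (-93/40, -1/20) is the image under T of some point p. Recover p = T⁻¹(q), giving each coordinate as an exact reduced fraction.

T1 = [1 1/2 0; 0 1 0; 0 0 1]
T2·T1 = [1 1/2 0; 0 -1 0; 0 0 1]
T3·…·T1 = [1 1/2 0; 0 1 0; 0 0 1]
T4·…·T1 = [3/5 -1/2 0; 4/5 1 0; 0 0 1]
T5·…·T1 = [11/5 3/2 0; 4/5 1 0; 0 0 1]
det M = 1; M⁻¹ = [1 -3/2 0; -4/5 11/5 0; 0 0 1]
M⁻¹ · (-93/40, -1/20)ᵀ = (-9/4, 7/4)ᵀ

p = (-9/4, 7/4)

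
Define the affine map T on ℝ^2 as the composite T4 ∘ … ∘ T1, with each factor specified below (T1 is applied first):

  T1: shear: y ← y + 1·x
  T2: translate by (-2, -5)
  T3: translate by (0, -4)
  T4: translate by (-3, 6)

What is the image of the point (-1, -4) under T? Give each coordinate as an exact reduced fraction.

T(p) = (-6, -8)

T1 shear: y ← y + 1·x: (-1, -4) → (-1, -5)
T2 translate by (-2, -5): (-1, -5) → (-3, -10)
T3 translate by (0, -4): (-3, -10) → (-3, -14)
T4 translate by (-3, 6): (-3, -14) → (-6, -8)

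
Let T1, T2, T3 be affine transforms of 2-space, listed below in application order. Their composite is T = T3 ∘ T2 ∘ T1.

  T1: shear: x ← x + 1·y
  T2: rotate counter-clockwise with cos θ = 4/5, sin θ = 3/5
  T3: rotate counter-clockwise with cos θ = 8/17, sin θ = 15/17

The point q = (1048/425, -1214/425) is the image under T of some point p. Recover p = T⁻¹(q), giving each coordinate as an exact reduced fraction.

T1 = [1 1 0; 0 1 0; 0 0 1]
T2·T1 = [4/5 1/5 0; 3/5 7/5 0; 0 0 1]
T3·…·T1 = [-13/85 -97/85 0; 84/85 71/85 0; 0 0 1]
det M = 1; M⁻¹ = [71/85 97/85 0; -84/85 -13/85 0; 0 0 1]
M⁻¹ · (1048/425, -1214/425)ᵀ = (-6/5, -2)ᵀ

p = (-6/5, -2)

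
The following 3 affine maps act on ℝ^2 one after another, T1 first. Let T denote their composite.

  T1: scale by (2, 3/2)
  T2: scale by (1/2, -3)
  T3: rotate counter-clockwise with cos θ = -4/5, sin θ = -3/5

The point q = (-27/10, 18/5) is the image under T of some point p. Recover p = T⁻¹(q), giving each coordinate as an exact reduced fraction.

T1 = [2 0 0; 0 3/2 0; 0 0 1]
T2·T1 = [1 0 0; 0 -9/2 0; 0 0 1]
T3·…·T1 = [-4/5 -27/10 0; -3/5 18/5 0; 0 0 1]
det M = -9/2; M⁻¹ = [-4/5 -3/5 0; -2/15 8/45 0; 0 0 1]
M⁻¹ · (-27/10, 18/5)ᵀ = (0, 1)ᵀ

p = (0, 1)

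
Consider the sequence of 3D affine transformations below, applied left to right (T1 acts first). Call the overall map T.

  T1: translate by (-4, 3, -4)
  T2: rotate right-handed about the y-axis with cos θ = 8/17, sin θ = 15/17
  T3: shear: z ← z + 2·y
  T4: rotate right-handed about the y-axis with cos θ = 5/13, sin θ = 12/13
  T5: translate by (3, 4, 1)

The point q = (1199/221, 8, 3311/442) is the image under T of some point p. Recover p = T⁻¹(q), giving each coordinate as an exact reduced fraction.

T1 = [1 0 0 -4; 0 1 0 3; 0 0 1 -4; 0 0 0 1]
T2·T1 = [8/17 0 15/17 -92/17; 0 1 0 3; -15/17 0 8/17 28/17; 0 0 0 1]
T3·…·T1 = [8/17 0 15/17 -92/17; 0 1 0 3; -15/17 2 8/17 130/17; 0 0 0 1]
T4·…·T1 = [-140/221 24/13 171/221 1100/221; 0 1 0 3; -171/221 10/13 -140/221 1754/221; 0 0 0 1]
T5·…·T1 = [-140/221 24/13 171/221 1763/221; 0 1 0 7; -171/221 10/13 -140/221 1975/221; 0 0 0 1]
det M = 1; M⁻¹ = [-140/221 30/17 -171/221 -5/13; 0 1 0 -7; 171/221 -16/17 -140/221 79/13; 0 0 0 1]
M⁻¹ · (1199/221, 8, 3311/442)ᵀ = (9/2, 1, -2)ᵀ

p = (9/2, 1, -2)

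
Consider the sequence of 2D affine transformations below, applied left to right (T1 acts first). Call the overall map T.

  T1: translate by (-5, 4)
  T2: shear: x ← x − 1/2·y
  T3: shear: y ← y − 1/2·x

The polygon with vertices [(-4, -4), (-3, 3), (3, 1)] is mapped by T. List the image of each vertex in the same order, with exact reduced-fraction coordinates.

T1 translate by (-5, 4): (-4, -4) → (-9, 0); (-3, 3) → (-8, 7); (3, 1) → (-2, 5)
T2 shear: x ← x − 1/2·y: (-9, 0) → (-9, 0); (-8, 7) → (-23/2, 7); (-2, 5) → (-9/2, 5)
T3 shear: y ← y − 1/2·x: (-9, 0) → (-9, 9/2); (-23/2, 7) → (-23/2, 51/4); (-9/2, 5) → (-9/2, 29/4)

image vertices: (-9, 9/2), (-23/2, 51/4), (-9/2, 29/4)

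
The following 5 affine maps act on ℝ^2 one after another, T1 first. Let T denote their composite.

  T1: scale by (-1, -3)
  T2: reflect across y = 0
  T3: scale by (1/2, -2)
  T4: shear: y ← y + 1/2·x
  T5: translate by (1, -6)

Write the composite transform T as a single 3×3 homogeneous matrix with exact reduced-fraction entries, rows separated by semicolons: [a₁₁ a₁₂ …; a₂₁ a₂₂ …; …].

T = [-1/2 0 1; -1/4 -6 -6; 0 0 1]

T1 = [-1 0 0; 0 -3 0; 0 0 1]
T2·T1 = [-1 0 0; 0 3 0; 0 0 1]
T3·…·T1 = [-1/2 0 0; 0 -6 0; 0 0 1]
T4·…·T1 = [-1/2 0 0; -1/4 -6 0; 0 0 1]
T5·…·T1 = [-1/2 0 1; -1/4 -6 -6; 0 0 1]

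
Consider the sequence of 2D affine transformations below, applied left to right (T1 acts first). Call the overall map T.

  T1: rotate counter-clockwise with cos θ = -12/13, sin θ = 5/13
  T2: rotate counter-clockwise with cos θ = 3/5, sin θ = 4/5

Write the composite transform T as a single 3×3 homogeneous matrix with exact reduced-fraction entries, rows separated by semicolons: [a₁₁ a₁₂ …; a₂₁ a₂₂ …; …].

T = [-56/65 33/65 0; -33/65 -56/65 0; 0 0 1]

T1 = [-12/13 -5/13 0; 5/13 -12/13 0; 0 0 1]
T2·T1 = [-56/65 33/65 0; -33/65 -56/65 0; 0 0 1]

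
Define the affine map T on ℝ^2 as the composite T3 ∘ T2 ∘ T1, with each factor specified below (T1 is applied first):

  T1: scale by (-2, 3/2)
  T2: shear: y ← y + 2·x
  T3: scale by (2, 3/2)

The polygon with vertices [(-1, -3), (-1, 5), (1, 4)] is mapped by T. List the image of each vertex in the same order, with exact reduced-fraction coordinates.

image vertices: (4, -3/4), (4, 69/4), (-4, 3)

T1 scale by (-2, 3/2): (-1, -3) → (2, -9/2); (-1, 5) → (2, 15/2); (1, 4) → (-2, 6)
T2 shear: y ← y + 2·x: (2, -9/2) → (2, -1/2); (2, 15/2) → (2, 23/2); (-2, 6) → (-2, 2)
T3 scale by (2, 3/2): (2, -1/2) → (4, -3/4); (2, 23/2) → (4, 69/4); (-2, 2) → (-4, 3)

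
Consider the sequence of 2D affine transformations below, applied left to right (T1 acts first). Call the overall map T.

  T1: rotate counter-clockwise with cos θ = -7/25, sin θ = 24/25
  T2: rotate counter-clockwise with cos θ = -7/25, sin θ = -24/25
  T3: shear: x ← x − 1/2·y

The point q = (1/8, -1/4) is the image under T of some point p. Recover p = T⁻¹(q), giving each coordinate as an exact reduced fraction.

T1 = [-7/25 -24/25 0; 24/25 -7/25 0; 0 0 1]
T2·T1 = [1 0 0; 0 1 0; 0 0 1]
T3·…·T1 = [1 -1/2 0; 0 1 0; 0 0 1]
det M = 1; M⁻¹ = [1 1/2 0; 0 1 0; 0 0 1]
M⁻¹ · (1/8, -1/4)ᵀ = (0, -1/4)ᵀ

p = (0, -1/4)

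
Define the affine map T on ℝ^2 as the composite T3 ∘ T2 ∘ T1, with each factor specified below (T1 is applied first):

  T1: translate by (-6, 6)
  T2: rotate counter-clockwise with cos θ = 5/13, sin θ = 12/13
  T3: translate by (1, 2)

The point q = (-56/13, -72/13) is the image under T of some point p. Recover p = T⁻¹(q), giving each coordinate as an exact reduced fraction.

T1 = [1 0 -6; 0 1 6; 0 0 1]
T2·T1 = [5/13 -12/13 -102/13; 12/13 5/13 -42/13; 0 0 1]
T3·…·T1 = [5/13 -12/13 -89/13; 12/13 5/13 -16/13; 0 0 1]
det M = 1; M⁻¹ = [5/13 12/13 49/13; -12/13 5/13 -76/13; 0 0 1]
M⁻¹ · (-56/13, -72/13)ᵀ = (-3, -4)ᵀ

p = (-3, -4)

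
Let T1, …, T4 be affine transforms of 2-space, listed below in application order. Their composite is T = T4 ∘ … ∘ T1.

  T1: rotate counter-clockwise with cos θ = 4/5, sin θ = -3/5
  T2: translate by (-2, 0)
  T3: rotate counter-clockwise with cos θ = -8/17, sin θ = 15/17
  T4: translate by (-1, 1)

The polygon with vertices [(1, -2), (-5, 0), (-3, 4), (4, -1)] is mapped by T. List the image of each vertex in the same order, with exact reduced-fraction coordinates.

image vertices: (176/85, -7/85), (-14/17, -97/17), (-76/17, -53/17), (131/85, 258/85)

T1 rotate counter-clockwise with cos θ = 4/5, sin θ = -3/5: (1, -2) → (-2/5, -11/5); (-5, 0) → (-4, 3); (-3, 4) → (0, 5); (4, -1) → (13/5, -16/5)
T2 translate by (-2, 0): (-2/5, -11/5) → (-12/5, -11/5); (-4, 3) → (-6, 3); (0, 5) → (-2, 5); (13/5, -16/5) → (3/5, -16/5)
T3 rotate counter-clockwise with cos θ = -8/17, sin θ = 15/17: (-12/5, -11/5) → (261/85, -92/85); (-6, 3) → (3/17, -114/17); (-2, 5) → (-59/17, -70/17); (3/5, -16/5) → (216/85, 173/85)
T4 translate by (-1, 1): (261/85, -92/85) → (176/85, -7/85); (3/17, -114/17) → (-14/17, -97/17); (-59/17, -70/17) → (-76/17, -53/17); (216/85, 173/85) → (131/85, 258/85)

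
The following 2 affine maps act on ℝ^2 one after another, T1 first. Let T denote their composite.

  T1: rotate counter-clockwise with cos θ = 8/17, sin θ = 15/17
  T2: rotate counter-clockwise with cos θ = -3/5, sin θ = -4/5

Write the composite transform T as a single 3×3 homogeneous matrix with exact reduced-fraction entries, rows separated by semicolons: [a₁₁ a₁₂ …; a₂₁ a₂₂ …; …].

T = [36/85 77/85 0; -77/85 36/85 0; 0 0 1]

T1 = [8/17 -15/17 0; 15/17 8/17 0; 0 0 1]
T2·T1 = [36/85 77/85 0; -77/85 36/85 0; 0 0 1]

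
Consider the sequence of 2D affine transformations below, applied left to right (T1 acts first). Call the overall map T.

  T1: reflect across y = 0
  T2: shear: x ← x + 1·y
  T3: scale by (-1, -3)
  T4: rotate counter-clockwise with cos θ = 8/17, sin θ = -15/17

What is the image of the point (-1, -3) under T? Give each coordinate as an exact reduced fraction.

T1 reflect across y = 0: (-1, -3) → (-1, 3)
T2 shear: x ← x + 1·y: (-1, 3) → (2, 3)
T3 scale by (-1, -3): (2, 3) → (-2, -9)
T4 rotate counter-clockwise with cos θ = 8/17, sin θ = -15/17: (-2, -9) → (-151/17, -42/17)

T(p) = (-151/17, -42/17)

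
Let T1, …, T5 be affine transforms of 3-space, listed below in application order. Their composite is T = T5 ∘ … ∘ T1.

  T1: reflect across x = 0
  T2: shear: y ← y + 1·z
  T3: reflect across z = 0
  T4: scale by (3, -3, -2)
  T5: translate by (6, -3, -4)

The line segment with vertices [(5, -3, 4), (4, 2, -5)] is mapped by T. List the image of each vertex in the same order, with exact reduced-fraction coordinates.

image vertices: (-9, -6, 4), (-6, 6, -14)

T1 reflect across x = 0: (5, -3, 4) → (-5, -3, 4); (4, 2, -5) → (-4, 2, -5)
T2 shear: y ← y + 1·z: (-5, -3, 4) → (-5, 1, 4); (-4, 2, -5) → (-4, -3, -5)
T3 reflect across z = 0: (-5, 1, 4) → (-5, 1, -4); (-4, -3, -5) → (-4, -3, 5)
T4 scale by (3, -3, -2): (-5, 1, -4) → (-15, -3, 8); (-4, -3, 5) → (-12, 9, -10)
T5 translate by (6, -3, -4): (-15, -3, 8) → (-9, -6, 4); (-12, 9, -10) → (-6, 6, -14)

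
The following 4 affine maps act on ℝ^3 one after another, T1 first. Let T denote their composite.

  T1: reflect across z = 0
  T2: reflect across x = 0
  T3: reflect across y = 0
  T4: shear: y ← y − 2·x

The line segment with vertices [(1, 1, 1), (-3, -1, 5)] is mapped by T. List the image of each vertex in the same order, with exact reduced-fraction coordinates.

T1 reflect across z = 0: (1, 1, 1) → (1, 1, -1); (-3, -1, 5) → (-3, -1, -5)
T2 reflect across x = 0: (1, 1, -1) → (-1, 1, -1); (-3, -1, -5) → (3, -1, -5)
T3 reflect across y = 0: (-1, 1, -1) → (-1, -1, -1); (3, -1, -5) → (3, 1, -5)
T4 shear: y ← y − 2·x: (-1, -1, -1) → (-1, 1, -1); (3, 1, -5) → (3, -5, -5)

image vertices: (-1, 1, -1), (3, -5, -5)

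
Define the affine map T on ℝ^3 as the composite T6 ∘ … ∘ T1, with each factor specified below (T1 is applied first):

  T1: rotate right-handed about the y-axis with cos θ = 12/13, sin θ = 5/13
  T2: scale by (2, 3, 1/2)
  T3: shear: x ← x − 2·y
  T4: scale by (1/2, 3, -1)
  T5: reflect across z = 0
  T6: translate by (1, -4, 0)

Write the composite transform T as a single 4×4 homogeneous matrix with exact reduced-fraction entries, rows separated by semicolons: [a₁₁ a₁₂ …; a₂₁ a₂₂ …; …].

T1 = [12/13 0 5/13 0; 0 1 0 0; -5/13 0 12/13 0; 0 0 0 1]
T2·T1 = [24/13 0 10/13 0; 0 3 0 0; -5/26 0 6/13 0; 0 0 0 1]
T3·…·T1 = [24/13 -6 10/13 0; 0 3 0 0; -5/26 0 6/13 0; 0 0 0 1]
T4·…·T1 = [12/13 -3 5/13 0; 0 9 0 0; 5/26 0 -6/13 0; 0 0 0 1]
T5·…·T1 = [12/13 -3 5/13 0; 0 9 0 0; -5/26 0 6/13 0; 0 0 0 1]
T6·…·T1 = [12/13 -3 5/13 1; 0 9 0 -4; -5/26 0 6/13 0; 0 0 0 1]

T = [12/13 -3 5/13 1; 0 9 0 -4; -5/26 0 6/13 0; 0 0 0 1]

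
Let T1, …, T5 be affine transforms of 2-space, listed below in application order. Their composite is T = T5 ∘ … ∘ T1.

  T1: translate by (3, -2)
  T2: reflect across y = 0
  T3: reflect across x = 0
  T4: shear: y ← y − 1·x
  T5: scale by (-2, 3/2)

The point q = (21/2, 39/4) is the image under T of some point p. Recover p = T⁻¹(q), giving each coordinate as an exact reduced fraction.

T1 = [1 0 3; 0 1 -2; 0 0 1]
T2·T1 = [1 0 3; 0 -1 2; 0 0 1]
T3·…·T1 = [-1 0 -3; 0 -1 2; 0 0 1]
T4·…·T1 = [-1 0 -3; 1 -1 5; 0 0 1]
T5·…·T1 = [2 0 6; 3/2 -3/2 15/2; 0 0 1]
det M = -3; M⁻¹ = [1/2 0 -3; 1/2 -2/3 2; 0 0 1]
M⁻¹ · (21/2, 39/4)ᵀ = (9/4, 3/4)ᵀ

p = (9/4, 3/4)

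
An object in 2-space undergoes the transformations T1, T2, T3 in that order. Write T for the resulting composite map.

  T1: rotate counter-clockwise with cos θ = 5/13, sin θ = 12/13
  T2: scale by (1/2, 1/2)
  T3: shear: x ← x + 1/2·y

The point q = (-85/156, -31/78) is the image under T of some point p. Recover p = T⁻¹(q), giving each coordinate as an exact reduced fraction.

p = (-1, 1/3)

T1 = [5/13 -12/13 0; 12/13 5/13 0; 0 0 1]
T2·T1 = [5/26 -6/13 0; 6/13 5/26 0; 0 0 1]
T3·…·T1 = [11/26 -19/52 0; 6/13 5/26 0; 0 0 1]
det M = 1/4; M⁻¹ = [10/13 19/13 0; -24/13 22/13 0; 0 0 1]
M⁻¹ · (-85/156, -31/78)ᵀ = (-1, 1/3)ᵀ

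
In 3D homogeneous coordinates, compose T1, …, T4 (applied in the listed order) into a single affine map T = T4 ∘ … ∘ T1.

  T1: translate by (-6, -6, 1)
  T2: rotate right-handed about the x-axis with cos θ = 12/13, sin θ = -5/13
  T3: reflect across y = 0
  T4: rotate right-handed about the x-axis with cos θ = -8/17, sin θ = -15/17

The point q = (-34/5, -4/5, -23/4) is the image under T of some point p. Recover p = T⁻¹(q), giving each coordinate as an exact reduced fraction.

T1 = [1 0 0 -6; 0 1 0 -6; 0 0 1 1; 0 0 0 1]
T2·T1 = [1 0 0 -6; 0 12/13 5/13 -67/13; 0 -5/13 12/13 42/13; 0 0 0 1]
T3·…·T1 = [1 0 0 -6; 0 -12/13 -5/13 67/13; 0 -5/13 12/13 42/13; 0 0 0 1]
T4·…·T1 = [1 0 0 -6; 0 21/221 220/221 94/221; 0 220/221 -21/221 -1341/221; 0 0 0 1]
det M = -1; M⁻¹ = [1 0 0 6; 0 21/221 220/221 6; 0 220/221 -21/221 -1; 0 0 0 1]
M⁻¹ · (-34/5, -4/5, -23/4)ᵀ = (-4/5, 1/5, -5/4)ᵀ

p = (-4/5, 1/5, -5/4)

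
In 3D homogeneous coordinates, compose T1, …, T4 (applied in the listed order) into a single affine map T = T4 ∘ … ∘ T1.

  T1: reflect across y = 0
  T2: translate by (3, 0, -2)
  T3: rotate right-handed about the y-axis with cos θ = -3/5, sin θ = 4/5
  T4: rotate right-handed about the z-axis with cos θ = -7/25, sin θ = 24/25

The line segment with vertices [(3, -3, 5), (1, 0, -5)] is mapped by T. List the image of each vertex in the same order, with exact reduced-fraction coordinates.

T1 reflect across y = 0: (3, -3, 5) → (3, 3, 5); (1, 0, -5) → (1, 0, -5)
T2 translate by (3, 0, -2): (3, 3, 5) → (6, 3, 3); (1, 0, -5) → (4, 0, -7)
T3 rotate right-handed about the y-axis with cos θ = -3/5, sin θ = 4/5: (6, 3, 3) → (-6/5, 3, -33/5); (4, 0, -7) → (-8, 0, 1)
T4 rotate right-handed about the z-axis with cos θ = -7/25, sin θ = 24/25: (-6/5, 3, -33/5) → (-318/125, -249/125, -33/5); (-8, 0, 1) → (56/25, -192/25, 1)

image vertices: (-318/125, -249/125, -33/5), (56/25, -192/25, 1)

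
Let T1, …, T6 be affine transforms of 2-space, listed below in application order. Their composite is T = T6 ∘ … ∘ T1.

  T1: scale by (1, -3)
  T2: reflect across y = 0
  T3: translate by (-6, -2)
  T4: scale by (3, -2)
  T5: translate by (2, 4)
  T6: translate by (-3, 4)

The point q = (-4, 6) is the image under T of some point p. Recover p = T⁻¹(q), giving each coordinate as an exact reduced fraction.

T1 = [1 0 0; 0 -3 0; 0 0 1]
T2·T1 = [1 0 0; 0 3 0; 0 0 1]
T3·…·T1 = [1 0 -6; 0 3 -2; 0 0 1]
T4·…·T1 = [3 0 -18; 0 -6 4; 0 0 1]
T5·…·T1 = [3 0 -16; 0 -6 8; 0 0 1]
T6·…·T1 = [3 0 -19; 0 -6 12; 0 0 1]
det M = -18; M⁻¹ = [1/3 0 19/3; 0 -1/6 2; 0 0 1]
M⁻¹ · (-4, 6)ᵀ = (5, 1)ᵀ

p = (5, 1)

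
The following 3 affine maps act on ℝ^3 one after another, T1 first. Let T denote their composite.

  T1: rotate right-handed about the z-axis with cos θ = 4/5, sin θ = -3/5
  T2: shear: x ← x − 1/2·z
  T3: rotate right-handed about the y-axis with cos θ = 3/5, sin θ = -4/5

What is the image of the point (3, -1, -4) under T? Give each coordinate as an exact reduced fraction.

T(p) = (137/25, -13/5, 16/25)

T1 rotate right-handed about the z-axis with cos θ = 4/5, sin θ = -3/5: (3, -1, -4) → (9/5, -13/5, -4)
T2 shear: x ← x − 1/2·z: (9/5, -13/5, -4) → (19/5, -13/5, -4)
T3 rotate right-handed about the y-axis with cos θ = 3/5, sin θ = -4/5: (19/5, -13/5, -4) → (137/25, -13/5, 16/25)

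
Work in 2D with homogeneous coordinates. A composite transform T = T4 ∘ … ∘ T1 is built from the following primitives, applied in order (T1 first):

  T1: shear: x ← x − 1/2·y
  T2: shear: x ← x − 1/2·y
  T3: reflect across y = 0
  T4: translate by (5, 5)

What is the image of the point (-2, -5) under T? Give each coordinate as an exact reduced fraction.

T1 shear: x ← x − 1/2·y: (-2, -5) → (1/2, -5)
T2 shear: x ← x − 1/2·y: (1/2, -5) → (3, -5)
T3 reflect across y = 0: (3, -5) → (3, 5)
T4 translate by (5, 5): (3, 5) → (8, 10)

T(p) = (8, 10)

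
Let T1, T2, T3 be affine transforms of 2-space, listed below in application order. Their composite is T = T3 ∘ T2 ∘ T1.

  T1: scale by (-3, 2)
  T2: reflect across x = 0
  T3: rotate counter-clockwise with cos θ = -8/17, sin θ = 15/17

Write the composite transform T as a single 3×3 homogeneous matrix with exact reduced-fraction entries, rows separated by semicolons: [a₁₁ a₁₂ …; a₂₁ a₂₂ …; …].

T = [-24/17 -30/17 0; 45/17 -16/17 0; 0 0 1]

T1 = [-3 0 0; 0 2 0; 0 0 1]
T2·T1 = [3 0 0; 0 2 0; 0 0 1]
T3·…·T1 = [-24/17 -30/17 0; 45/17 -16/17 0; 0 0 1]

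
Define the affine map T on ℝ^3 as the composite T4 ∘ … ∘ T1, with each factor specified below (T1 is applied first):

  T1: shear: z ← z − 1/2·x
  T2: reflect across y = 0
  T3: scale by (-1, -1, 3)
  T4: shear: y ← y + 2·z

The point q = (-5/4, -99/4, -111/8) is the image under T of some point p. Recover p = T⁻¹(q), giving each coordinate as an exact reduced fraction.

T1 = [1 0 0 0; 0 1 0 0; -1/2 0 1 0; 0 0 0 1]
T2·T1 = [1 0 0 0; 0 -1 0 0; -1/2 0 1 0; 0 0 0 1]
T3·…·T1 = [-1 0 0 0; 0 1 0 0; -3/2 0 3 0; 0 0 0 1]
T4·…·T1 = [-1 0 0 0; -3 1 6 0; -3/2 0 3 0; 0 0 0 1]
det M = -3; M⁻¹ = [-1 0 0 0; 0 1 -2 0; -1/2 0 1/3 0; 0 0 0 1]
M⁻¹ · (-5/4, -99/4, -111/8)ᵀ = (5/4, 3, -4)ᵀ

p = (5/4, 3, -4)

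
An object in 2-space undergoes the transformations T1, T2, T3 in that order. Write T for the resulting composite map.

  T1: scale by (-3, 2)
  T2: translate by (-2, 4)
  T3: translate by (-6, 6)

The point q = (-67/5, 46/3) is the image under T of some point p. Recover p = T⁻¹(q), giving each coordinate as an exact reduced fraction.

T1 = [-3 0 0; 0 2 0; 0 0 1]
T2·T1 = [-3 0 -2; 0 2 4; 0 0 1]
T3·…·T1 = [-3 0 -8; 0 2 10; 0 0 1]
det M = -6; M⁻¹ = [-1/3 0 -8/3; 0 1/2 -5; 0 0 1]
M⁻¹ · (-67/5, 46/3)ᵀ = (9/5, 8/3)ᵀ

p = (9/5, 8/3)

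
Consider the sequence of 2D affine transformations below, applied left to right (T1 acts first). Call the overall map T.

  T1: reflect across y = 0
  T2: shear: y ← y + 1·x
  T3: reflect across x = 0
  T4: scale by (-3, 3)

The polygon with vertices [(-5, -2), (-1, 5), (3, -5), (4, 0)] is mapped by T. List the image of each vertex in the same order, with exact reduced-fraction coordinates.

image vertices: (-15, -9), (-3, -18), (9, 24), (12, 12)

T1 reflect across y = 0: (-5, -2) → (-5, 2); (-1, 5) → (-1, -5); (3, -5) → (3, 5); (4, 0) → (4, 0)
T2 shear: y ← y + 1·x: (-5, 2) → (-5, -3); (-1, -5) → (-1, -6); (3, 5) → (3, 8); (4, 0) → (4, 4)
T3 reflect across x = 0: (-5, -3) → (5, -3); (-1, -6) → (1, -6); (3, 8) → (-3, 8); (4, 4) → (-4, 4)
T4 scale by (-3, 3): (5, -3) → (-15, -9); (1, -6) → (-3, -18); (-3, 8) → (9, 24); (-4, 4) → (12, 12)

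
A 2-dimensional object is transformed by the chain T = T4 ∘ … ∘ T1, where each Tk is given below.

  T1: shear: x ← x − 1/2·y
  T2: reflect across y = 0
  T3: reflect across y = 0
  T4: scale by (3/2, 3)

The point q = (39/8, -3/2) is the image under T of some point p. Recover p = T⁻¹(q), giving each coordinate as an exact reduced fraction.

T1 = [1 -1/2 0; 0 1 0; 0 0 1]
T2·T1 = [1 -1/2 0; 0 -1 0; 0 0 1]
T3·…·T1 = [1 -1/2 0; 0 1 0; 0 0 1]
T4·…·T1 = [3/2 -3/4 0; 0 3 0; 0 0 1]
det M = 9/2; M⁻¹ = [2/3 1/6 0; 0 1/3 0; 0 0 1]
M⁻¹ · (39/8, -3/2)ᵀ = (3, -1/2)ᵀ

p = (3, -1/2)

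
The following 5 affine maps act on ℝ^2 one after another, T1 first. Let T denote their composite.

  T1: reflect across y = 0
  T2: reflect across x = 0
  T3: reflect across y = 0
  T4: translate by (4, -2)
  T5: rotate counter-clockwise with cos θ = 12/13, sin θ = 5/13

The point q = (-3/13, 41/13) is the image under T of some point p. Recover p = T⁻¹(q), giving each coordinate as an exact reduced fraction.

T1 = [1 0 0; 0 -1 0; 0 0 1]
T2·T1 = [-1 0 0; 0 -1 0; 0 0 1]
T3·…·T1 = [-1 0 0; 0 1 0; 0 0 1]
T4·…·T1 = [-1 0 4; 0 1 -2; 0 0 1]
T5·…·T1 = [-12/13 -5/13 58/13; -5/13 12/13 -4/13; 0 0 1]
det M = -1; M⁻¹ = [-12/13 -5/13 4; -5/13 12/13 2; 0 0 1]
M⁻¹ · (-3/13, 41/13)ᵀ = (3, 5)ᵀ

p = (3, 5)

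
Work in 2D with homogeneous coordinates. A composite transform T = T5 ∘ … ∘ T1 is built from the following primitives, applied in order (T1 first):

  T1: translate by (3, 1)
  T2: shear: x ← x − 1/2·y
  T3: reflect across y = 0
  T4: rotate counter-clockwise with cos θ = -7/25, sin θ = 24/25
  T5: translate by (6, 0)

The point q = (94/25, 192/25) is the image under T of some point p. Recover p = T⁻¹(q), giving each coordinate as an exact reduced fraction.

T1 = [1 0 3; 0 1 1; 0 0 1]
T2·T1 = [1 -1/2 5/2; 0 1 1; 0 0 1]
T3·…·T1 = [1 -1/2 5/2; 0 -1 -1; 0 0 1]
T4·…·T1 = [-7/25 11/10 13/50; 24/25 -1/5 67/25; 0 0 1]
T5·…·T1 = [-7/25 11/10 313/50; 24/25 -1/5 67/25; 0 0 1]
det M = -1; M⁻¹ = [1/5 11/10 -21/5; 24/25 7/25 -169/25; 0 0 1]
M⁻¹ · (94/25, 192/25)ᵀ = (5, -1)ᵀ

p = (5, -1)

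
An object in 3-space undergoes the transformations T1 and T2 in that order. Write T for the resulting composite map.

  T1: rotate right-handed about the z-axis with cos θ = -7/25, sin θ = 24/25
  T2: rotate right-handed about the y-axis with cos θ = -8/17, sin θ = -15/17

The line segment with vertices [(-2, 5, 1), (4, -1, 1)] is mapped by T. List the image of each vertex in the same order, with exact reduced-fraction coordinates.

T1 rotate right-handed about the z-axis with cos θ = -7/25, sin θ = 24/25: (-2, 5, 1) → (-106/25, -83/25, 1); (4, -1, 1) → (-4/25, 103/25, 1)
T2 rotate right-handed about the y-axis with cos θ = -8/17, sin θ = -15/17: (-106/25, -83/25, 1) → (473/425, -83/25, -358/85); (-4/25, 103/25, 1) → (-343/425, 103/25, -52/85)

image vertices: (473/425, -83/25, -358/85), (-343/425, 103/25, -52/85)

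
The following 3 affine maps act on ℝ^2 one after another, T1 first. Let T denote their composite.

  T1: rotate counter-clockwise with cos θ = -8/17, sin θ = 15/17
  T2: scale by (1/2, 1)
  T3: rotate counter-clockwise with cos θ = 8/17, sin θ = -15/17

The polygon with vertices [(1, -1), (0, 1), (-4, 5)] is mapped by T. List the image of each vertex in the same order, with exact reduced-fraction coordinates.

T1 rotate counter-clockwise with cos θ = -8/17, sin θ = 15/17: (1, -1) → (7/17, 23/17); (0, 1) → (-15/17, -8/17); (-4, 5) → (-43/17, -100/17)
T2 scale by (1/2, 1): (7/17, 23/17) → (7/34, 23/17); (-15/17, -8/17) → (-15/34, -8/17); (-43/17, -100/17) → (-43/34, -100/17)
T3 rotate counter-clockwise with cos θ = 8/17, sin θ = -15/17: (7/34, 23/17) → (373/289, 263/578); (-15/34, -8/17) → (-180/289, 97/578); (-43/34, -100/17) → (-1672/289, -955/578)

image vertices: (373/289, 263/578), (-180/289, 97/578), (-1672/289, -955/578)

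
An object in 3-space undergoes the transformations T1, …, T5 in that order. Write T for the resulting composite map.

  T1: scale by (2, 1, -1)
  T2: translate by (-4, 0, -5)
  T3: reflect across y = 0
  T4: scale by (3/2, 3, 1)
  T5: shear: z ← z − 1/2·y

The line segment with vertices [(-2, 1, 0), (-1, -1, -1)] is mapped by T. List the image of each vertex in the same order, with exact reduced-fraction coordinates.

image vertices: (-12, -3, -7/2), (-9, 3, -11/2)

T1 scale by (2, 1, -1): (-2, 1, 0) → (-4, 1, 0); (-1, -1, -1) → (-2, -1, 1)
T2 translate by (-4, 0, -5): (-4, 1, 0) → (-8, 1, -5); (-2, -1, 1) → (-6, -1, -4)
T3 reflect across y = 0: (-8, 1, -5) → (-8, -1, -5); (-6, -1, -4) → (-6, 1, -4)
T4 scale by (3/2, 3, 1): (-8, -1, -5) → (-12, -3, -5); (-6, 1, -4) → (-9, 3, -4)
T5 shear: z ← z − 1/2·y: (-12, -3, -5) → (-12, -3, -7/2); (-9, 3, -4) → (-9, 3, -11/2)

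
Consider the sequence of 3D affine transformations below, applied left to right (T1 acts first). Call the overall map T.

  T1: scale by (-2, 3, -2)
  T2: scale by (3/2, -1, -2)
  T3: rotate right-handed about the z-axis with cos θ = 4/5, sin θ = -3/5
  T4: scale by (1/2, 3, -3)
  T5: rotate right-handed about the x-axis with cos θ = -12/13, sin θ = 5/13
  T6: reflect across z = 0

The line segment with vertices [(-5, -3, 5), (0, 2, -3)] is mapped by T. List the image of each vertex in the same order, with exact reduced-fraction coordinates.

image vertices: (87/10, 1824/65, -693/13), (-9/5, -36/65, 504/13)

T1 scale by (-2, 3, -2): (-5, -3, 5) → (10, -9, -10); (0, 2, -3) → (0, 6, 6)
T2 scale by (3/2, -1, -2): (10, -9, -10) → (15, 9, 20); (0, 6, 6) → (0, -6, -12)
T3 rotate right-handed about the z-axis with cos θ = 4/5, sin θ = -3/5: (15, 9, 20) → (87/5, -9/5, 20); (0, -6, -12) → (-18/5, -24/5, -12)
T4 scale by (1/2, 3, -3): (87/5, -9/5, 20) → (87/10, -27/5, -60); (-18/5, -24/5, -12) → (-9/5, -72/5, 36)
T5 rotate right-handed about the x-axis with cos θ = -12/13, sin θ = 5/13: (87/10, -27/5, -60) → (87/10, 1824/65, 693/13); (-9/5, -72/5, 36) → (-9/5, -36/65, -504/13)
T6 reflect across z = 0: (87/10, 1824/65, 693/13) → (87/10, 1824/65, -693/13); (-9/5, -36/65, -504/13) → (-9/5, -36/65, 504/13)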